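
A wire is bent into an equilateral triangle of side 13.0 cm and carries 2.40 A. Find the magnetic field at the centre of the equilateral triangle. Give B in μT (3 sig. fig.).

B ≈ 33.2 μT

Each side is a finite straight segment at perpendicular distance d = a/(2 tan(π/3)) = 0.03753 m from the centre, with end-angles ±π/3.
One side contributes B₁ = (μ₀I/4πd)·2 sin(π/3) = 1.11×10⁻⁵ T.
All 3 sides add in the same direction: B = 3 × 1.11×10⁻⁵ = 3.32×10⁻⁵ T.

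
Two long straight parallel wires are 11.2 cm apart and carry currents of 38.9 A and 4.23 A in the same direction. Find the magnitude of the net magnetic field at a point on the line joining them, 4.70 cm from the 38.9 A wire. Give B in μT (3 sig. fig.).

Each long wire gives B = μ₀I/(2πd). Distances are d₁ = 0.047 m and d₂ = 0.065 m.
B₁ = 1.66×10⁻⁴ T, B₂ = 1.30×10⁻⁵ T.
Between parallel currents the two contributions point in opposite directions, so they subtract. B = |B₁ − B₂| = |1.66×10⁻⁴ − 1.30×10⁻⁵| = 1.53×10⁻⁴ T.

B ≈ 153 μT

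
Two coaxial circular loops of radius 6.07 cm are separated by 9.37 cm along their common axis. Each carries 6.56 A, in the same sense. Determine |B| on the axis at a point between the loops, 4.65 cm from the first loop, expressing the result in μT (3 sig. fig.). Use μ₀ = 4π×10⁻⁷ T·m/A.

B ≈ 67.4 μT

Each loop contributes B = μ₀IR²/[2(R²+z²)^(3/2)] on the axis, with z measured from that loop.
Loop 1 (z = 0.0465 m): B₁ = 3.40×10⁻⁵ T. Loop 2 (z = 0.0472 m): B₂ = 3.34×10⁻⁵ T.
The fields add: B = B₁ + B₂ = 6.74×10⁻⁵ T.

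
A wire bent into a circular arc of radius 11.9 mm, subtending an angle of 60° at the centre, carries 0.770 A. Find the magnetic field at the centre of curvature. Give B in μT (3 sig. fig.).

The Biot–Savart field of a circular arc at its centre is B = μ₀Iφ/(4πR), with φ = 1.047 rad.
B = (4π×10⁻⁷ × 0.770 × 1.047) / (4π × 0.0119) = 6.78×10⁻⁶ T.

B ≈ 6.78 μT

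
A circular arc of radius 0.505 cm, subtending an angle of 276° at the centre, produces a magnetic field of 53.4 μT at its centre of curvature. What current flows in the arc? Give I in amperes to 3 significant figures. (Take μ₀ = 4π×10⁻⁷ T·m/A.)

I ≈ 0.560 A

For a circular arc, B = μ₀Iφ/(4πR) with φ in radians; here φ = 4.817 rad.
So I = 4πRB/(μ₀φ) = 4π × 0.00505 × 5.34×10⁻⁵ / (4π×10⁻⁷ × 4.817) = 0.560 A.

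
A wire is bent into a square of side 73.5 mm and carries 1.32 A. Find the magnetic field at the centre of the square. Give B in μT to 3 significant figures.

B ≈ 20.3 μT

Each side is a finite straight segment at perpendicular distance d = a/(2 tan(π/4)) = 0.03675 m from the centre, with end-angles ±π/4.
One side contributes B₁ = (μ₀I/4πd)·2 sin(π/4) = 5.08×10⁻⁶ T.
All 4 sides add in the same direction: B = 4 × 5.08×10⁻⁶ = 2.03×10⁻⁵ T.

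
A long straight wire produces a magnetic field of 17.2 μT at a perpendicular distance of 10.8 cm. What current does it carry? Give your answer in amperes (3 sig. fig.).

I ≈ 9.29 A

For a long straight wire B = μ₀I/(2πd), so I = 2πdB/μ₀.
I = 2π × 0.108 × 1.72×10⁻⁵ / (4π×10⁻⁷) = 9.29 A.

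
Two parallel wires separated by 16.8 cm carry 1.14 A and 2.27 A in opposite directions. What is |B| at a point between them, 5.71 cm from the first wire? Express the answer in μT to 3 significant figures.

B ≈ 8.09 μT

Each long wire gives B = μ₀I/(2πd). Distances are d₁ = 0.0571 m and d₂ = 0.1109 m.
B₁ = 3.99×10⁻⁶ T, B₂ = 4.09×10⁻⁶ T.
Between antiparallel currents both contributions point the same way, so they add. B = B₁ + B₂ = 3.99×10⁻⁶ + 4.09×10⁻⁶ = 8.09×10⁻⁶ T.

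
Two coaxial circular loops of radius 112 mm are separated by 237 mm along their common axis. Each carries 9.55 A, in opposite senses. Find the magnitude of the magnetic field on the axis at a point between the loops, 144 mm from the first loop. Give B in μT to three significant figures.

B ≈ 12.0 μT

Each loop contributes B = μ₀IR²/[2(R²+z²)^(3/2)] on the axis, with z measured from that loop.
Loop 1 (z = 0.144 m): B₁ = 1.24×10⁻⁵ T. Loop 2 (z = 0.093 m): B₂ = 2.44×10⁻⁵ T.
The fields oppose: B = |B₁ − B₂| = 1.20×10⁻⁵ T.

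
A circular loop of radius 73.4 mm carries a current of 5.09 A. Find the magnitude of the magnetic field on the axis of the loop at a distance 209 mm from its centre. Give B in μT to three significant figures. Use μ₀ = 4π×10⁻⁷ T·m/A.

B ≈ 1.59 μT

On the axis of a circular loop, B = μ₀IR² / [2(R²+z²)^(3/2)].
R² + z² = (0.0734)² + (0.209)² = 0.04907 m², and (R²+z²)^(3/2) = 1.09×10⁻² m³.
B = (4π×10⁻⁷ × 5.09 × 0.005388) / (2 × 1.09×10⁻²) = 1.59×10⁻⁶ T.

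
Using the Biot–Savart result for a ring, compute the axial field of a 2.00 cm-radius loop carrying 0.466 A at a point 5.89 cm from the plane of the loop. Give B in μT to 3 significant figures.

On the axis of a circular loop, B = μ₀IR² / [2(R²+z²)^(3/2)].
R² + z² = (0.02)² + (0.0589)² = 0.003869 m², and (R²+z²)^(3/2) = 2.41×10⁻⁴ m³.
B = (4π×10⁻⁷ × 0.466 × 0.0004) / (2 × 2.41×10⁻⁴) = 4.87×10⁻⁷ T.

B ≈ 0.487 μT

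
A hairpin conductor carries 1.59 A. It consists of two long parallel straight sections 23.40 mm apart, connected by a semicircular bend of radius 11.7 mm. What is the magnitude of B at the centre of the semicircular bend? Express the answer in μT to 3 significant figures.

The semicircular arc contributes B_arc = μ₀I·π/(4πR) = μ₀I/(4R) = 4.27×10⁻⁵ T.
Each semi-infinite lead is at perpendicular distance R = 0.0117 m from the centre, with the perpendicular foot at its near end, so it contributes μ₀I/(4πR); both point the same way, together 2.72×10⁻⁵ T.
Arc and leads all point the same direction: B = 4.27×10⁻⁵ + 2.72×10⁻⁵ = 6.99×10⁻⁵ T.

B ≈ 69.9 μT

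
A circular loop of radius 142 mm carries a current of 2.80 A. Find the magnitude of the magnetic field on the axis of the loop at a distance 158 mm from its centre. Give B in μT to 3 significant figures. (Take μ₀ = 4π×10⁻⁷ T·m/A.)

On the axis of a circular loop, B = μ₀IR² / [2(R²+z²)^(3/2)].
R² + z² = (0.142)² + (0.158)² = 0.04513 m², and (R²+z²)^(3/2) = 9.59×10⁻³ m³.
B = (4π×10⁻⁷ × 2.80 × 0.02016) / (2 × 9.59×10⁻³) = 3.70×10⁻⁶ T.

B ≈ 3.70 μT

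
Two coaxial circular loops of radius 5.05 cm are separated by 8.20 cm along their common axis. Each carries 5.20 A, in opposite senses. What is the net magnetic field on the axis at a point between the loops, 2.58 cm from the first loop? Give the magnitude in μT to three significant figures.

Each loop contributes B = μ₀IR²/[2(R²+z²)^(3/2)] on the axis, with z measured from that loop.
Loop 1 (z = 0.0258 m): B₁ = 4.57×10⁻⁵ T. Loop 2 (z = 0.0562 m): B₂ = 1.93×10⁻⁵ T.
The fields oppose: B = |B₁ − B₂| = 2.64×10⁻⁵ T.

B ≈ 26.4 μT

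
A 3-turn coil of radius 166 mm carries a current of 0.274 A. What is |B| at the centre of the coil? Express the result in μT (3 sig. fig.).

For an N-turn flat coil, B = Nμ₀I/(2R) with R = 0.166 m.
B = 3 × 1.04×10⁻⁶ T = 3.11×10⁻⁶ T.

B ≈ 3.11 μT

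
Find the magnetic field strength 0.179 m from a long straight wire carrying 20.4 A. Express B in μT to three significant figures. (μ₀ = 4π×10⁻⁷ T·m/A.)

B ≈ 22.8 μT

For an infinitely long straight wire, B = μ₀I/(2πd).
B = (4π×10⁻⁷ × 20.4) / (2π × 0.179) = 2.28×10⁻⁵ T.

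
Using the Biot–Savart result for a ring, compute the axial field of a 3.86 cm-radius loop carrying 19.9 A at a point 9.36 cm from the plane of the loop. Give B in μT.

B ≈ 17.9 μT

On the axis of a circular loop, B = μ₀IR² / [2(R²+z²)^(3/2)].
R² + z² = (0.0386)² + (0.0936)² = 0.01025 m², and (R²+z²)^(3/2) = 1.04×10⁻³ m³.
B = (4π×10⁻⁷ × 19.9 × 0.00149) / (2 × 1.04×10⁻³) = 1.79×10⁻⁵ T.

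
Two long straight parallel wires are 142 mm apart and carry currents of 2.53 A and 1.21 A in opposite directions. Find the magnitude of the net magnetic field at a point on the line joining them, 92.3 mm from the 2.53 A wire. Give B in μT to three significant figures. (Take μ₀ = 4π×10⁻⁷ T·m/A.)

B ≈ 10.4 μT

Each long wire gives B = μ₀I/(2πd). Distances are d₁ = 0.0923 m and d₂ = 0.0497 m.
B₁ = 5.48×10⁻⁶ T, B₂ = 4.87×10⁻⁶ T.
Between antiparallel currents both contributions point the same way, so they add. B = B₁ + B₂ = 5.48×10⁻⁶ + 4.87×10⁻⁶ = 1.04×10⁻⁵ T.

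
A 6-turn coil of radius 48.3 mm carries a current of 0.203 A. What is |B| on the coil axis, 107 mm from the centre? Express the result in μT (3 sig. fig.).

B ≈ 1.10 μT

For an N-turn flat coil, B = Nμ₀IR²/[2(R²+z²)^(3/2)] with R = 0.0483 m, z = 0.107 m.
B = 6 × 1.84×10⁻⁷ T = 1.10×10⁻⁶ T.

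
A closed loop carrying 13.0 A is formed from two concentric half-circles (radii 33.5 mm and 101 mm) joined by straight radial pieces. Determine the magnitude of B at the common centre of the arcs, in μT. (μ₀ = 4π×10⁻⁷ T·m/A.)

B ≈ 81.5 μT

The radial connectors point toward the centre, so dl × r̂ = 0 and they contribute nothing.
Each semicircle gives μ₀I/(4R): inner arc 1.22×10⁻⁴ T, outer arc 4.04×10⁻⁵ T.
The two arcs carry current in opposite angular senses, so their fields oppose: B = |1.22×10⁻⁴ − 4.04×10⁻⁵| = 8.15×10⁻⁵ T.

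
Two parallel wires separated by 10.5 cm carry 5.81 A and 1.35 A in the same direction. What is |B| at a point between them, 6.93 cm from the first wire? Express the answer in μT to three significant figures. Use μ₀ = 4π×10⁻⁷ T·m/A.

B ≈ 9.20 μT

Each long wire gives B = μ₀I/(2πd). Distances are d₁ = 0.0693 m and d₂ = 0.0357 m.
B₁ = 1.68×10⁻⁵ T, B₂ = 7.56×10⁻⁶ T.
Between parallel currents the two contributions point in opposite directions, so they subtract. B = |B₁ − B₂| = |1.68×10⁻⁵ − 7.56×10⁻⁶| = 9.20×10⁻⁶ T.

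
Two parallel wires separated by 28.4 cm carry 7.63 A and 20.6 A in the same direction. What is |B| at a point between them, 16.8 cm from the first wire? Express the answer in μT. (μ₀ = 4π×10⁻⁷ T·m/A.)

B ≈ 26.4 μT

Each long wire gives B = μ₀I/(2πd). Distances are d₁ = 0.168 m and d₂ = 0.116 m.
B₁ = 9.08×10⁻⁶ T, B₂ = 3.55×10⁻⁵ T.
Between parallel currents the two contributions point in opposite directions, so they subtract. B = |B₁ − B₂| = |9.08×10⁻⁶ − 3.55×10⁻⁵| = 2.64×10⁻⁵ T.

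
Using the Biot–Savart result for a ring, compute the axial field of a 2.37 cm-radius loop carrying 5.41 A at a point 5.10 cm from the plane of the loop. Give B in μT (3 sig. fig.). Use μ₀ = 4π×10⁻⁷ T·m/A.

B ≈ 10.7 μT

On the axis of a circular loop, B = μ₀IR² / [2(R²+z²)^(3/2)].
R² + z² = (0.0237)² + (0.051)² = 0.003163 m², and (R²+z²)^(3/2) = 1.78×10⁻⁴ m³.
B = (4π×10⁻⁷ × 5.41 × 0.0005617) / (2 × 1.78×10⁻⁴) = 1.07×10⁻⁵ T.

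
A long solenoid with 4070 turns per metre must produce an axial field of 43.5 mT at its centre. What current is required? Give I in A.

Inside a long solenoid B = μ₀nI with n = 4070 m⁻¹, so I = B/(μ₀n).
I = 4.35×10⁻² / (4π×10⁻⁷ × 4070) = 8.51 A.

I ≈ 8.51 A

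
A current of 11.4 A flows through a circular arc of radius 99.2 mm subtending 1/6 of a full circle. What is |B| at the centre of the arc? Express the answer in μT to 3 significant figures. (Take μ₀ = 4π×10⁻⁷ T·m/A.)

The Biot–Savart field of a circular arc at its centre is B = μ₀Iφ/(4πR), with φ = 1.047 rad.
B = (4π×10⁻⁷ × 11.4 × 1.047) / (4π × 0.0992) = 1.20×10⁻⁵ T.

B ≈ 12.0 μT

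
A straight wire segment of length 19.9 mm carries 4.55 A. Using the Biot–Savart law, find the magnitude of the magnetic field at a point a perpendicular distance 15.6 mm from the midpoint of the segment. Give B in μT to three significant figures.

For a finite straight segment, B = (μ₀I/4πd)(sinθ₁ + sinθ₂), where θ₁, θ₂ are the angles from the perpendicular to each end.
The perpendicular from the point meets the wire at its midpoint, so each end is L/2 = 0.00995 m away along the wire.
sinθ₁ = 0.00995/√(0.00995²+0.0156²) = 0.5377; sinθ₂ = 0.00995/√(0.00995²+0.0156²) = 0.5377.
B = (4π×10⁻⁷ × 4.55) / (4π × 0.0156) × (0.5377 + 0.5377) = 3.14×10⁻⁵ T.

B ≈ 31.4 μT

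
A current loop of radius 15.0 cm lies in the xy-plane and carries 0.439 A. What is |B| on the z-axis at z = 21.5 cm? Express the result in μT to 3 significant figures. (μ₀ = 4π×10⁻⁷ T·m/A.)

B ≈ 0.344 μT

On the axis of a circular loop, B = μ₀IR² / [2(R²+z²)^(3/2)].
R² + z² = (0.15)² + (0.215)² = 0.06872 m², and (R²+z²)^(3/2) = 1.80×10⁻² m³.
B = (4π×10⁻⁷ × 0.439 × 0.0225) / (2 × 1.80×10⁻²) = 3.44×10⁻⁷ T.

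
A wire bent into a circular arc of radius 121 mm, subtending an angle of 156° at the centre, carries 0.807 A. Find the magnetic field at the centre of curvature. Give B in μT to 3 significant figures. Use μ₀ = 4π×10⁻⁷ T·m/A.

The Biot–Savart field of a circular arc at its centre is B = μ₀Iφ/(4πR), with φ = 2.723 rad.
B = (4π×10⁻⁷ × 0.807 × 2.723) / (4π × 0.121) = 1.82×10⁻⁶ T.

B ≈ 1.82 μT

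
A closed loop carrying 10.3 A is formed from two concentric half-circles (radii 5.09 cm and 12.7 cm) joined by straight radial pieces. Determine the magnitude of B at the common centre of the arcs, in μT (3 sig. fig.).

B ≈ 38.1 μT

The radial connectors point toward the centre, so dl × r̂ = 0 and they contribute nothing.
Each semicircle gives μ₀I/(4R): inner arc 6.36×10⁻⁵ T, outer arc 2.55×10⁻⁵ T.
The two arcs carry current in opposite angular senses, so their fields oppose: B = |6.36×10⁻⁵ − 2.55×10⁻⁵| = 3.81×10⁻⁵ T.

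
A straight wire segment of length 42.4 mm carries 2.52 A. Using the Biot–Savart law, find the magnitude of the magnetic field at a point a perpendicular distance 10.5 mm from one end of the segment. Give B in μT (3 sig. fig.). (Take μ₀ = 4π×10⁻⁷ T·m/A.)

B ≈ 23.3 μT

For a finite straight segment, B = (μ₀I/4πd)(sinθ₁ + sinθ₂), where θ₁, θ₂ are the angles from the perpendicular to each end.
The perpendicular foot is at one end, so the two end-offsets along the wire are 0 and L = 0.0424 m.
sinθ₁ = 0/√(0²+0.0105²) = 0.0000; sinθ₂ = 0.0424/√(0.0424²+0.0105²) = 0.9707.
B = (4π×10⁻⁷ × 2.52) / (4π × 0.0105) × (0.0000 + 0.9707) = 2.33×10⁻⁵ T.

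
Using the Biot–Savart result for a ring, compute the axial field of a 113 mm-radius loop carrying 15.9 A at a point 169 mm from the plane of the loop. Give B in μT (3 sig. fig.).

B ≈ 15.2 μT

On the axis of a circular loop, B = μ₀IR² / [2(R²+z²)^(3/2)].
R² + z² = (0.113)² + (0.169)² = 0.04133 m², and (R²+z²)^(3/2) = 8.40×10⁻³ m³.
B = (4π×10⁻⁷ × 15.9 × 0.01277) / (2 × 8.40×10⁻³) = 1.52×10⁻⁵ T.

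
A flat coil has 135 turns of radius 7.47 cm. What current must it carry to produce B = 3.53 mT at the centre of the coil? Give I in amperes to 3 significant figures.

I ≈ 3.11 A

For an N-turn coil, B = Nμ₀I/(2R) with R = 0.0747 m, so I = 2RB/(Nμ₀) = 2 × 0.0747 × 3.53×10⁻³ / (135 × 4π×10⁻⁷) = 3.11 A.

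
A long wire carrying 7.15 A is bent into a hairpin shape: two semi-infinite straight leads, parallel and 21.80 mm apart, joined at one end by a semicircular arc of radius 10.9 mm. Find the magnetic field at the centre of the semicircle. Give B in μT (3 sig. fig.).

The semicircular arc contributes B_arc = μ₀I·π/(4πR) = μ₀I/(4R) = 2.06×10⁻⁴ T.
Each semi-infinite lead is at perpendicular distance R = 0.0109 m from the centre, with the perpendicular foot at its near end, so it contributes μ₀I/(4πR); both point the same way, together 1.31×10⁻⁴ T.
Arc and leads all point the same direction: B = 2.06×10⁻⁴ + 1.31×10⁻⁴ = 3.37×10⁻⁴ T.

B ≈ 337 μT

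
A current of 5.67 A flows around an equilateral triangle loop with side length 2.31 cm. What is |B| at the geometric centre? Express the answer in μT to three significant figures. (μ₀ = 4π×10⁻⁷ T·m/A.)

Each side is a finite straight segment at perpendicular distance d = a/(2 tan(π/3)) = 0.006668 m from the centre, with end-angles ±π/3.
One side contributes B₁ = (μ₀I/4πd)·2 sin(π/3) = 1.47×10⁻⁴ T.
All 3 sides add in the same direction: B = 3 × 1.47×10⁻⁴ = 4.42×10⁻⁴ T.

B ≈ 442 μT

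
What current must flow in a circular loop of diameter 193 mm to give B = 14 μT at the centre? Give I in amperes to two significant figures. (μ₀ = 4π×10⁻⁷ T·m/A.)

I ≈ 2.2 A

At the centre of a circular loop B = μ₀I/(2R), so I = 2RB/μ₀.
With R = 0.0965 m, I = 2 × 0.0965 × 1.40×10⁻⁵ / (4π×10⁻⁷) = 2.15 A.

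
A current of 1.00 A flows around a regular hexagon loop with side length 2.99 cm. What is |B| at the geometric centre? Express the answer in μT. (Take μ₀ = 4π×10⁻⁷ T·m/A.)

Each side is a finite straight segment at perpendicular distance d = a/(2 tan(π/6)) = 0.02589 m from the centre, with end-angles ±π/6.
One side contributes B₁ = (μ₀I/4πd)·2 sin(π/6) = 3.86×10⁻⁶ T.
All 6 sides add in the same direction: B = 6 × 3.86×10⁻⁶ = 2.32×10⁻⁵ T.

B ≈ 23.2 μT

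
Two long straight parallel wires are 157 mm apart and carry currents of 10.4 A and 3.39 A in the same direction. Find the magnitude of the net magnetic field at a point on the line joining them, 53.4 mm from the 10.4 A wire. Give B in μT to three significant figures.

Each long wire gives B = μ₀I/(2πd). Distances are d₁ = 0.0534 m and d₂ = 0.1036 m.
B₁ = 3.90×10⁻⁵ T, B₂ = 6.54×10⁻⁶ T.
Between parallel currents the two contributions point in opposite directions, so they subtract. B = |B₁ − B₂| = |3.90×10⁻⁵ − 6.54×10⁻⁶| = 3.24×10⁻⁵ T.

B ≈ 32.4 μT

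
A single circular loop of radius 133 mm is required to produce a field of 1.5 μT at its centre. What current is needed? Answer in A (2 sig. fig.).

At the centre of a circular loop B = μ₀I/(2R), so I = 2RB/μ₀.
With R = 0.133 m, I = 2 × 0.133 × 1.50×10⁻⁶ / (4π×10⁻⁷) = 0.318 A.

I ≈ 0.32 A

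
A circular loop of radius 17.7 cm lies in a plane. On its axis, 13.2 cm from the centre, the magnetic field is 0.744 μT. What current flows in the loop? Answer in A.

On the axis of a loop, B = μ₀IR²/[2(R²+z²)^(3/2)], so I = 2B(R²+z²)^(3/2)/(μ₀R²).
R² + z² = 0.03133 + 0.01742 = 0.04875 m²; raised to 3/2 gives 1.08×10⁻² m³.
I = 2 × 7.44×10⁻⁷ × 1.08×10⁻² / (1.26×10⁻⁶ × 0.03133) = 0.407 A.

I ≈ 0.407 A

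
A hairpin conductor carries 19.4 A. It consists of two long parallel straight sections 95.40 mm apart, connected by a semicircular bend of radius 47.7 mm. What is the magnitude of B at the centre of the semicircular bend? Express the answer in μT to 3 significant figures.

B ≈ 209 μT

The semicircular arc contributes B_arc = μ₀I·π/(4πR) = μ₀I/(4R) = 1.28×10⁻⁴ T.
Each semi-infinite lead is at perpendicular distance R = 0.0477 m from the centre, with the perpendicular foot at its near end, so it contributes μ₀I/(4πR); both point the same way, together 8.13×10⁻⁵ T.
Arc and leads all point the same direction: B = 1.28×10⁻⁴ + 8.13×10⁻⁵ = 2.09×10⁻⁴ T.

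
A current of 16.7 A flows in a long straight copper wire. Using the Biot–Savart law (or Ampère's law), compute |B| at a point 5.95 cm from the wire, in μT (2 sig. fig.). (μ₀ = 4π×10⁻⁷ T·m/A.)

For an infinitely long straight wire, B = μ₀I/(2πd).
B = (4π×10⁻⁷ × 16.7) / (2π × 0.0595) = 5.61×10⁻⁵ T.

B ≈ 56 μT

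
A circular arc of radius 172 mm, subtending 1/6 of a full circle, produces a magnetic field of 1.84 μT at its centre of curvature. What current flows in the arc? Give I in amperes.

I ≈ 3.02 A

For a circular arc, B = μ₀Iφ/(4πR) with φ in radians; here φ = 1.047 rad.
So I = 4πRB/(μ₀φ) = 4π × 0.172 × 1.84×10⁻⁶ / (4π×10⁻⁷ × 1.047) = 3.02 A.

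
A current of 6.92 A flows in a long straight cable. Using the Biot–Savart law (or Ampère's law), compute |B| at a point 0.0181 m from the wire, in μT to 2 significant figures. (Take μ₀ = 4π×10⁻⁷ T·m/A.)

For an infinitely long straight wire, B = μ₀I/(2πd).
B = (4π×10⁻⁷ × 6.92) / (2π × 0.0181) = 7.65×10⁻⁵ T.

B ≈ 76 μT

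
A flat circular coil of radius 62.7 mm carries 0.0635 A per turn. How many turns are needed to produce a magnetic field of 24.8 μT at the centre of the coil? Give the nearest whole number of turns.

For an N-turn coil, B = Nμ₀I/(2R). A single turn gives B₁ = 6.36×10⁻⁷ T with R = 0.0627 m.
N = B/B₁ = 2.48×10⁻⁵ / 6.36×10⁻⁷ = 38.97.

N = 39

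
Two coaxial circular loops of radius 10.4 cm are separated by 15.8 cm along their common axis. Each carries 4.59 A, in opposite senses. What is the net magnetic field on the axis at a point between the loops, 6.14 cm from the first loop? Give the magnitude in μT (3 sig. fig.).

Each loop contributes B = μ₀IR²/[2(R²+z²)^(3/2)] on the axis, with z measured from that loop.
Loop 1 (z = 0.0614 m): B₁ = 1.77×10⁻⁵ T. Loop 2 (z = 0.0966 m): B₂ = 1.09×10⁻⁵ T.
The fields oppose: B = |B₁ − B₂| = 6.80×10⁻⁶ T.

B ≈ 6.80 μT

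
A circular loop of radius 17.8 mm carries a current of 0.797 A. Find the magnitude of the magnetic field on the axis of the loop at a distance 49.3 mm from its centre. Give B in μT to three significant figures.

B ≈ 1.10 μT

On the axis of a circular loop, B = μ₀IR² / [2(R²+z²)^(3/2)].
R² + z² = (0.0178)² + (0.0493)² = 0.002747 m², and (R²+z²)^(3/2) = 1.44×10⁻⁴ m³.
B = (4π×10⁻⁷ × 0.797 × 0.0003168) / (2 × 1.44×10⁻⁴) = 1.10×10⁻⁶ T.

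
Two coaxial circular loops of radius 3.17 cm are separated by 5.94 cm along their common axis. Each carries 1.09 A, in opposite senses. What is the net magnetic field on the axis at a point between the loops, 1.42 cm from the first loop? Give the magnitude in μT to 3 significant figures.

B ≈ 12.3 μT

Each loop contributes B = μ₀IR²/[2(R²+z²)^(3/2)] on the axis, with z measured from that loop.
Loop 1 (z = 0.0142 m): B₁ = 1.64×10⁻⁵ T. Loop 2 (z = 0.0452 m): B₂ = 4.09×10⁻⁶ T.
The fields oppose: B = |B₁ − B₂| = 1.23×10⁻⁵ T.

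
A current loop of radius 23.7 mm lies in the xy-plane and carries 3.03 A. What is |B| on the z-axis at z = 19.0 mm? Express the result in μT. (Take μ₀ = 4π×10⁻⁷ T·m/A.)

B ≈ 38.2 μT

On the axis of a circular loop, B = μ₀IR² / [2(R²+z²)^(3/2)].
R² + z² = (0.0237)² + (0.019)² = 0.0009227 m², and (R²+z²)^(3/2) = 2.80×10⁻⁵ m³.
B = (4π×10⁻⁷ × 3.03 × 0.0005617) / (2 × 2.80×10⁻⁵) = 3.82×10⁻⁵ T.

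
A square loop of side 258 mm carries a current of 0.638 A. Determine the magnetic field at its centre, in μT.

B ≈ 2.80 μT

Each side is a finite straight segment at perpendicular distance d = a/(2 tan(π/4)) = 0.129 m from the centre, with end-angles ±π/4.
One side contributes B₁ = (μ₀I/4πd)·2 sin(π/4) = 6.99×10⁻⁷ T.
All 4 sides add in the same direction: B = 4 × 6.99×10⁻⁷ = 2.80×10⁻⁶ T.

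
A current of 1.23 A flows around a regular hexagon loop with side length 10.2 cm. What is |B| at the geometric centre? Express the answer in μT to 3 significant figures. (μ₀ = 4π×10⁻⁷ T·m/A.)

B ≈ 8.35 μT

Each side is a finite straight segment at perpendicular distance d = a/(2 tan(π/6)) = 0.08833 m from the centre, with end-angles ±π/6.
One side contributes B₁ = (μ₀I/4πd)·2 sin(π/6) = 1.39×10⁻⁶ T.
All 6 sides add in the same direction: B = 6 × 1.39×10⁻⁶ = 8.35×10⁻⁶ T.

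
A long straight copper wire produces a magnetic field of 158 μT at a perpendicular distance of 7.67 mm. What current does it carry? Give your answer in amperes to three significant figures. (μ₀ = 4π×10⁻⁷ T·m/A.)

I ≈ 6.06 A

For a long straight wire B = μ₀I/(2πd), so I = 2πdB/μ₀.
I = 2π × 0.00767 × 1.58×10⁻⁴ / (4π×10⁻⁷) = 6.06 A.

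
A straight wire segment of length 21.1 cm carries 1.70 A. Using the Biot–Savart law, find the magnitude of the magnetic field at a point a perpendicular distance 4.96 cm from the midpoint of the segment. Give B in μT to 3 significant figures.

B ≈ 6.20 μT

For a finite straight segment, B = (μ₀I/4πd)(sinθ₁ + sinθ₂), where θ₁, θ₂ are the angles from the perpendicular to each end.
The perpendicular from the point meets the wire at its midpoint, so each end is L/2 = 0.1055 m away along the wire.
sinθ₁ = 0.1055/√(0.1055²+0.0496²) = 0.9050; sinθ₂ = 0.1055/√(0.1055²+0.0496²) = 0.9050.
B = (4π×10⁻⁷ × 1.70) / (4π × 0.0496) × (0.9050 + 0.9050) = 6.20×10⁻⁶ T.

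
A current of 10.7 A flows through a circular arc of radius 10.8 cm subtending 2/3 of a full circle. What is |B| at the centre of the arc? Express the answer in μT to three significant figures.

The Biot–Savart field of a circular arc at its centre is B = μ₀Iφ/(4πR), with φ = 4.189 rad.
B = (4π×10⁻⁷ × 10.7 × 4.189) / (4π × 0.108) = 4.15×10⁻⁵ T.

B ≈ 41.5 μT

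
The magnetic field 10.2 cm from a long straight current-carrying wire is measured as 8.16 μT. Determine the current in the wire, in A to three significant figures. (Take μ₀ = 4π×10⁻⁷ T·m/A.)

I ≈ 4.16 A

For a long straight wire B = μ₀I/(2πd), so I = 2πdB/μ₀.
I = 2π × 0.102 × 8.16×10⁻⁶ / (4π×10⁻⁷) = 4.16 A.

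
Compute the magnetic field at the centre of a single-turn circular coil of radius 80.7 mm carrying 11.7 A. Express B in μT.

B ≈ 91.1 μT

At the centre of a circular loop the Biot–Savart law gives B = μ₀I/(2R).
B = (4π×10⁻⁷ × 11.7) / (2 × 0.0807) = 9.11×10⁻⁵ T.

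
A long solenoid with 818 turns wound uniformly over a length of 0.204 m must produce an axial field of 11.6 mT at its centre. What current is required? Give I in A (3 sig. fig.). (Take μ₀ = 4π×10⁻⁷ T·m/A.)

I ≈ 2.30 A

Inside a long solenoid B = μ₀nI with n = 4010 m⁻¹, so I = B/(μ₀n).
I = 1.16×10⁻² / (4π×10⁻⁷ × 4010) = 2.30 A.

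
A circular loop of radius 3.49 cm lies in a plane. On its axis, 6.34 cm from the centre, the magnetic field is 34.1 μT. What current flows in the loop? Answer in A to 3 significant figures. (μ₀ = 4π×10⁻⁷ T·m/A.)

On the axis of a loop, B = μ₀IR²/[2(R²+z²)^(3/2)], so I = 2B(R²+z²)^(3/2)/(μ₀R²).
R² + z² = 0.001218 + 0.00402 = 0.005238 m²; raised to 3/2 gives 3.79×10⁻⁴ m³.
I = 2 × 3.41×10⁻⁵ × 3.79×10⁻⁴ / (1.26×10⁻⁶ × 0.001218) = 16.9 A.

I ≈ 16.9 A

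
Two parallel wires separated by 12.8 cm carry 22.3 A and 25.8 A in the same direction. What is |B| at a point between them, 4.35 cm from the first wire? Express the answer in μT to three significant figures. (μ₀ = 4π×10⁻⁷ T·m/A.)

Each long wire gives B = μ₀I/(2πd). Distances are d₁ = 0.0435 m and d₂ = 0.0845 m.
B₁ = 1.03×10⁻⁴ T, B₂ = 6.11×10⁻⁵ T.
Between parallel currents the two contributions point in opposite directions, so they subtract. B = |B₁ − B₂| = |1.03×10⁻⁴ − 6.11×10⁻⁵| = 4.15×10⁻⁵ T.

B ≈ 41.5 μT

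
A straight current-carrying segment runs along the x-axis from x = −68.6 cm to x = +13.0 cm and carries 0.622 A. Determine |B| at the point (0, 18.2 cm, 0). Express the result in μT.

B ≈ 0.529 μT

For a finite straight segment, B = (μ₀I/4πd)(sinθ₁ + sinθ₂), where θ₁, θ₂ are the angles from the perpendicular to each end.
The perpendicular distance is d = 0.182 m; the end-offsets along the wire are a = 0.686 m and b = 0.13 m.
sinθ₁ = 0.686/√(0.686²+0.182²) = 0.9666; sinθ₂ = 0.13/√(0.13²+0.182²) = 0.5812.
B = (4π×10⁻⁷ × 0.622) / (4π × 0.182) × (0.9666 + 0.5812) = 5.29×10⁻⁷ T.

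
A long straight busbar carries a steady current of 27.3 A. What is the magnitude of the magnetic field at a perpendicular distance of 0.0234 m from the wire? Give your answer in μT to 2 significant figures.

For an infinitely long straight wire, B = μ₀I/(2πd).
B = (4π×10⁻⁷ × 27.3) / (2π × 0.0234) = 2.33×10⁻⁴ T.

B ≈ 230 μT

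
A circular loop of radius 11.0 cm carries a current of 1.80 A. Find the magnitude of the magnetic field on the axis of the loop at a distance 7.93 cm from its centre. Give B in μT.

B ≈ 5.49 μT

On the axis of a circular loop, B = μ₀IR² / [2(R²+z²)^(3/2)].
R² + z² = (0.11)² + (0.0793)² = 0.01839 m², and (R²+z²)^(3/2) = 2.49×10⁻³ m³.
B = (4π×10⁻⁷ × 1.80 × 0.0121) / (2 × 2.49×10⁻³) = 5.49×10⁻⁶ T.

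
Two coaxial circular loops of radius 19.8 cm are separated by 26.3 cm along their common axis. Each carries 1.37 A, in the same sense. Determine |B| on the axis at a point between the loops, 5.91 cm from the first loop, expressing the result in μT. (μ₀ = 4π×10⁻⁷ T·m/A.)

Each loop contributes B = μ₀IR²/[2(R²+z²)^(3/2)] on the axis, with z measured from that loop.
Loop 1 (z = 0.0591 m): B₁ = 3.83×10⁻⁶ T. Loop 2 (z = 0.2039 m): B₂ = 1.47×10⁻⁶ T.
The fields add: B = B₁ + B₂ = 5.29×10⁻⁶ T.

B ≈ 5.29 μT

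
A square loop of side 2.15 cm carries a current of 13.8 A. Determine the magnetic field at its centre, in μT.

Each side is a finite straight segment at perpendicular distance d = a/(2 tan(π/4)) = 0.01075 m from the centre, with end-angles ±π/4.
One side contributes B₁ = (μ₀I/4πd)·2 sin(π/4) = 1.82×10⁻⁴ T.
All 4 sides add in the same direction: B = 4 × 1.82×10⁻⁴ = 7.26×10⁻⁴ T.

B ≈ 726 μT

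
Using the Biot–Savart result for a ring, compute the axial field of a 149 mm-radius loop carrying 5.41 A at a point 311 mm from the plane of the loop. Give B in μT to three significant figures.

B ≈ 1.84 μT

On the axis of a circular loop, B = μ₀IR² / [2(R²+z²)^(3/2)].
R² + z² = (0.149)² + (0.311)² = 0.1189 m², and (R²+z²)^(3/2) = 4.10×10⁻² m³.
B = (4π×10⁻⁷ × 5.41 × 0.0222) / (2 × 4.10×10⁻²) = 1.84×10⁻⁶ T.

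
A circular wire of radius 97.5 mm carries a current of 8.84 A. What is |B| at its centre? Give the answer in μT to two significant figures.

At the centre of a circular loop the Biot–Savart law gives B = μ₀I/(2R).
B = (4π×10⁻⁷ × 8.84) / (2 × 0.0975) = 5.70×10⁻⁵ T.

B ≈ 57 μT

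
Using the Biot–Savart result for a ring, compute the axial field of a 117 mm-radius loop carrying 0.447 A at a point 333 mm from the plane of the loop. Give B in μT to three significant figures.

B ≈ 0.0874 μT

On the axis of a circular loop, B = μ₀IR² / [2(R²+z²)^(3/2)].
R² + z² = (0.117)² + (0.333)² = 0.1246 m², and (R²+z²)^(3/2) = 4.40×10⁻² m³.
B = (4π×10⁻⁷ × 0.447 × 0.01369) / (2 × 4.40×10⁻²) = 8.74×10⁻⁸ T.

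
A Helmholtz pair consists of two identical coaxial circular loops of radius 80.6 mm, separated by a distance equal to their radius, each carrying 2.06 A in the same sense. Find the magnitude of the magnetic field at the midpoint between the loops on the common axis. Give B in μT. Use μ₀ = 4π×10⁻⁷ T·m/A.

B ≈ 23.0 μT

Each loop contributes B = μ₀IR²/[2(R²+z²)^(3/2)] on the axis, with z measured from that loop.
Loop 1 (z = 0.0403 m): B₁ = 1.15×10⁻⁵ T. Loop 2 (z = 0.0403 m): B₂ = 1.15×10⁻⁵ T.
The fields add: B = B₁ + B₂ = 2.30×10⁻⁵ T.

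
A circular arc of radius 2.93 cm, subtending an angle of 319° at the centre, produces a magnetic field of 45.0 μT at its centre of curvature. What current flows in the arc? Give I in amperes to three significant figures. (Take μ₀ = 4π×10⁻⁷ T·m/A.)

For a circular arc, B = μ₀Iφ/(4πR) with φ in radians; here φ = 5.568 rad.
So I = 4πRB/(μ₀φ) = 4π × 0.0293 × 4.50×10⁻⁵ / (4π×10⁻⁷ × 5.568) = 2.37 A.

I ≈ 2.37 A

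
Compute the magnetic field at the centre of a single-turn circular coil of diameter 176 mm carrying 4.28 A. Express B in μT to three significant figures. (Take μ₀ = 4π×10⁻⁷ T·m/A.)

B ≈ 30.6 μT

At the centre of a circular loop the Biot–Savart law gives B = μ₀I/(2R) (so R = 0.088 m).
B = (4π×10⁻⁷ × 4.28) / (2 × 0.088) = 3.06×10⁻⁵ T.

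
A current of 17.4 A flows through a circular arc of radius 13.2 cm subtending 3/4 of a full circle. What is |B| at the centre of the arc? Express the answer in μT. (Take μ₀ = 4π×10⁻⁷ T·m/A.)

The Biot–Savart field of a circular arc at its centre is B = μ₀Iφ/(4πR), with φ = 4.712 rad.
B = (4π×10⁻⁷ × 17.4 × 4.712) / (4π × 0.132) = 6.21×10⁻⁵ T.

B ≈ 62.1 μT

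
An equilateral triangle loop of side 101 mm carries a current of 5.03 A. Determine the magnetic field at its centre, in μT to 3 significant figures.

B ≈ 89.6 μT

Each side is a finite straight segment at perpendicular distance d = a/(2 tan(π/3)) = 0.02916 m from the centre, with end-angles ±π/3.
One side contributes B₁ = (μ₀I/4πd)·2 sin(π/3) = 2.99×10⁻⁵ T.
All 3 sides add in the same direction: B = 3 × 2.99×10⁻⁵ = 8.96×10⁻⁵ T.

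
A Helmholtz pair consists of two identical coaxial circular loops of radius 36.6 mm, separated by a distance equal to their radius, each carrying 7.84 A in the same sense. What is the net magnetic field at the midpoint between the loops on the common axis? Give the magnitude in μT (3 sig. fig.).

B ≈ 193 μT

Each loop contributes B = μ₀IR²/[2(R²+z²)^(3/2)] on the axis, with z measured from that loop.
Loop 1 (z = 0.0183 m): B₁ = 9.63×10⁻⁵ T. Loop 2 (z = 0.0183 m): B₂ = 9.63×10⁻⁵ T.
The fields add: B = B₁ + B₂ = 1.93×10⁻⁴ T.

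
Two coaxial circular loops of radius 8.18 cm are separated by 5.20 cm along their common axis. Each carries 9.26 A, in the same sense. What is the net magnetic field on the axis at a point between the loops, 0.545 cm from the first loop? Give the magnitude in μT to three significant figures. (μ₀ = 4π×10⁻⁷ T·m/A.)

Each loop contributes B = μ₀IR²/[2(R²+z²)^(3/2)] on the axis, with z measured from that loop.
Loop 1 (z = 0.00545 m): B₁ = 7.07×10⁻⁵ T. Loop 2 (z = 0.04655 m): B₂ = 4.67×10⁻⁵ T.
The fields add: B = B₁ + B₂ = 1.17×10⁻⁴ T.

B ≈ 117 μT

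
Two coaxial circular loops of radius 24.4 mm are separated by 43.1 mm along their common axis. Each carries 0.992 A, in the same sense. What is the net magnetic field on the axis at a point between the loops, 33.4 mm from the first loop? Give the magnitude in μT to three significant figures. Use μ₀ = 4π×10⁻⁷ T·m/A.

Each loop contributes B = μ₀IR²/[2(R²+z²)^(3/2)] on the axis, with z measured from that loop.
Loop 1 (z = 0.0334 m): B₁ = 5.24×10⁻⁶ T. Loop 2 (z = 0.0097 m): B₂ = 2.05×10⁻⁵ T.
The fields add: B = B₁ + B₂ = 2.57×10⁻⁵ T.

B ≈ 25.7 μT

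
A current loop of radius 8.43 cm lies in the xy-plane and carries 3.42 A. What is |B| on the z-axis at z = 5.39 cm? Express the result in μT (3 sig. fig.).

B ≈ 15.2 μT

On the axis of a circular loop, B = μ₀IR² / [2(R²+z²)^(3/2)].
R² + z² = (0.0843)² + (0.0539)² = 0.01001 m², and (R²+z²)^(3/2) = 1.00×10⁻³ m³.
B = (4π×10⁻⁷ × 3.42 × 0.007106) / (2 × 1.00×10⁻³) = 1.52×10⁻⁵ T.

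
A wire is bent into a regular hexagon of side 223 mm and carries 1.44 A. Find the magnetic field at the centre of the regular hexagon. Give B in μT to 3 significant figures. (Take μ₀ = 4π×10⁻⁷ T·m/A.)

B ≈ 4.47 μT

Each side is a finite straight segment at perpendicular distance d = a/(2 tan(π/6)) = 0.1931 m from the centre, with end-angles ±π/6.
One side contributes B₁ = (μ₀I/4πd)·2 sin(π/6) = 7.46×10⁻⁷ T.
All 6 sides add in the same direction: B = 6 × 7.46×10⁻⁷ = 4.47×10⁻⁶ T.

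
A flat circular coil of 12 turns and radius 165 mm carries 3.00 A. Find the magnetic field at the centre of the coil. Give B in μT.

For an N-turn flat coil, B = Nμ₀I/(2R) with R = 0.165 m.
B = 12 × 1.14×10⁻⁵ T = 1.37×10⁻⁴ T.

B ≈ 137 μT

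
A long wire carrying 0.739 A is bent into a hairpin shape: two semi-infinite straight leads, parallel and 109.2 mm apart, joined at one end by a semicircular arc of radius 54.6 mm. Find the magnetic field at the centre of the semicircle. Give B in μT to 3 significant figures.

The semicircular arc contributes B_arc = μ₀I·π/(4πR) = μ₀I/(4R) = 4.25×10⁻⁶ T.
Each semi-infinite lead is at perpendicular distance R = 0.0546 m from the centre, with the perpendicular foot at its near end, so it contributes μ₀I/(4πR); both point the same way, together 2.71×10⁻⁶ T.
Arc and leads all point the same direction: B = 4.25×10⁻⁶ + 2.71×10⁻⁶ = 6.96×10⁻⁶ T.

B ≈ 6.96 μT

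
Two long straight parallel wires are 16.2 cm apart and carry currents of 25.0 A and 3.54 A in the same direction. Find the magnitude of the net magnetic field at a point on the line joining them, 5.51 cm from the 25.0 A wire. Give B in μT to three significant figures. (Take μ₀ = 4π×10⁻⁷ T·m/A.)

Each long wire gives B = μ₀I/(2πd). Distances are d₁ = 0.0551 m and d₂ = 0.1069 m.
B₁ = 9.07×10⁻⁵ T, B₂ = 6.62×10⁻⁶ T.
Between parallel currents the two contributions point in opposite directions, so they subtract. B = |B₁ − B₂| = |9.07×10⁻⁵ − 6.62×10⁻⁶| = 8.41×10⁻⁵ T.

B ≈ 84.1 μT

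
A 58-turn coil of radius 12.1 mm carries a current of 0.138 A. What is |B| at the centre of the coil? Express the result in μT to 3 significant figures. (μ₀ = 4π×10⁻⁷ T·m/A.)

B ≈ 416 μT

For an N-turn flat coil, B = Nμ₀I/(2R) with R = 0.0121 m.
B = 58 × 7.17×10⁻⁶ T = 4.16×10⁻⁴ T.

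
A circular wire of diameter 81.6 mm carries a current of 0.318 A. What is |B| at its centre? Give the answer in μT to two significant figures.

At the centre of a circular loop the Biot–Savart law gives B = μ₀I/(2R) (so R = 0.0408 m).
B = (4π×10⁻⁷ × 0.318) / (2 × 0.0408) = 4.90×10⁻⁶ T.

B ≈ 4.9 μT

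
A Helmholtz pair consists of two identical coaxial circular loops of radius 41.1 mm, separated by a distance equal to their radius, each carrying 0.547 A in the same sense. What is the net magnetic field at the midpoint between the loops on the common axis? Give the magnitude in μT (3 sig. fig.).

B ≈ 12.0 μT

Each loop contributes B = μ₀IR²/[2(R²+z²)^(3/2)] on the axis, with z measured from that loop.
Loop 1 (z = 0.02055 m): B₁ = 5.98×10⁻⁶ T. Loop 2 (z = 0.02055 m): B₂ = 5.98×10⁻⁶ T.
The fields add: B = B₁ + B₂ = 1.20×10⁻⁵ T.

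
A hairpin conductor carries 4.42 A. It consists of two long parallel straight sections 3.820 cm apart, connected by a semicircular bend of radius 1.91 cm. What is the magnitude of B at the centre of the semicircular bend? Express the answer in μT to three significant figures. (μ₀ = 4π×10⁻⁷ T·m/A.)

B ≈ 119 μT

The semicircular arc contributes B_arc = μ₀I·π/(4πR) = μ₀I/(4R) = 7.27×10⁻⁵ T.
Each semi-infinite lead is at perpendicular distance R = 0.0191 m from the centre, with the perpendicular foot at its near end, so it contributes μ₀I/(4πR); both point the same way, together 4.63×10⁻⁵ T.
Arc and leads all point the same direction: B = 7.27×10⁻⁵ + 4.63×10⁻⁵ = 1.19×10⁻⁴ T.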